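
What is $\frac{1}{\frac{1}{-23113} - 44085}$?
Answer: $- \frac{23113}{1018936606} \approx -2.2683 \cdot 10^{-5}$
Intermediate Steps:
$\frac{1}{\frac{1}{-23113} - 44085} = \frac{1}{- \frac{1}{23113} - 44085} = \frac{1}{- \frac{1018936606}{23113}} = - \frac{23113}{1018936606}$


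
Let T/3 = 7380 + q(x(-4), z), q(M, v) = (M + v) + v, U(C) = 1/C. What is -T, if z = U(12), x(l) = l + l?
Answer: -44233/2 ≈ -22117.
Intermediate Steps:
x(l) = 2*l
z = 1/12 ≈ 0.083333
q(M, v) = M + 2*v
T = 44233/2 (T = 3*(7380 + (2*(-4) + 2*(1/12))) = 3*(7380 + (-8 + 1/6)) = 3*(7380 - 47/6) = 3*(44233/6) = 44233/2 ≈ 22117.)
-T = -1*44233/2 = -44233/2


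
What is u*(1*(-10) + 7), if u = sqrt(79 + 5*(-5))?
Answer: -9*sqrt(6) ≈ -22.045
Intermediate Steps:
u = 3*sqrt(6) (u = sqrt(79 - 25) = sqrt(54) = 3*sqrt(6) ≈ 7.3485)
u*(1*(-10) + 7) = (3*sqrt(6))*(1*(-10) + 7) = (3*sqrt(6))*(-10 + 7) = (3*sqrt(6))*(-3) = -9*sqrt(6)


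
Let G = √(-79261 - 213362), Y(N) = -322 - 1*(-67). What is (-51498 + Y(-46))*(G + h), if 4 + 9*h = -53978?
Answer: 310414494 - 51753*I*√292623 ≈ 3.1041e+8 - 2.7996e+7*I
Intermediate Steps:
h = -5998 (h = -4/9 + (⅑)*(-53978) = -4/9 - 53978/9 = -5998)
Y(N) = -255 (Y(N) = -322 + 67 = -255)
G = I*√292623 (G = √(-292623) = I*√292623 ≈ 540.95*I)
(-51498 + Y(-46))*(G + h) = (-51498 - 255)*(I*√292623 - 5998) = -51753*(-5998 + I*√292623) = 310414494 - 51753*I*√292623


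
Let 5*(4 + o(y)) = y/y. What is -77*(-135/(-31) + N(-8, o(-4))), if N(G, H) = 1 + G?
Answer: 6314/31 ≈ 203.68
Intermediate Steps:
o(y) = -19/5 (o(y) = -4 + (y/y)/5 = -4 + (⅕)*1 = -4 + ⅕ = -19/5)
-77*(-135/(-31) + N(-8, o(-4))) = -77*(-135/(-31) + (1 - 8)) = -77*(-135*(-1/31) - 7) = -77*(135/31 - 7) = -77*(-82/31) = 6314/31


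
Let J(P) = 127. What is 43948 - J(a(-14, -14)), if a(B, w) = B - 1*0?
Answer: 43821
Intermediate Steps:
a(B, w) = B (a(B, w) = B + 0 = B)
43948 - J(a(-14, -14)) = 43948 - 1*127 = 43948 - 127 = 43821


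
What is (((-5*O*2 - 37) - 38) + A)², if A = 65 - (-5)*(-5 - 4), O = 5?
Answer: 11025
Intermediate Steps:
A = 20 (A = 65 - (-5)*(-9) = 65 - 1*45 = 65 - 45 = 20)
(((-5*O*2 - 37) - 38) + A)² = (((-5*5*2 - 37) - 38) + 20)² = (((-25*2 - 37) - 38) + 20)² = (((-50 - 37) - 38) + 20)² = ((-87 - 38) + 20)² = (-125 + 20)² = (-105)² = 11025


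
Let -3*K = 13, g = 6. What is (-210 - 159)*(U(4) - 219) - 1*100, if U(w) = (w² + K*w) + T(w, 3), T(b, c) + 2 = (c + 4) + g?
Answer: 77144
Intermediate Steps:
K = -13/3 (K = -⅓*13 = -13/3 ≈ -4.3333)
T(b, c) = 8 + c (T(b, c) = -2 + ((c + 4) + 6) = -2 + ((4 + c) + 6) = -2 + (10 + c) = 8 + c)
U(w) = 11 + w² - 13*w/3 (U(w) = (w² - 13*w/3) + (8 + 3) = (w² - 13*w/3) + 11 = 11 + w² - 13*w/3)
(-210 - 159)*(U(4) - 219) - 1*100 = (-210 - 159)*((11 + 4² - 13/3*4) - 219) - 1*100 = -369*((11 + 16 - 52/3) - 219) - 100 = -369*(29/3 - 219) - 100 = -369*(-628/3) - 100 = 77244 - 100 = 77144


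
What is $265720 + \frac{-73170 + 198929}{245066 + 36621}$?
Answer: $\frac{74849995399}{281687} \approx 2.6572 \cdot 10^{5}$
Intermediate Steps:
$265720 + \frac{-73170 + 198929}{245066 + 36621} = 265720 + \frac{125759}{281687} = \frac{74849995399}{281687}$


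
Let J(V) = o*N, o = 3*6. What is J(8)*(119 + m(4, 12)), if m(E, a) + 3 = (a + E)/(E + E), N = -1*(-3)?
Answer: 6372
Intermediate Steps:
o = 18
N = 3
m(E, a) = -3 + (E + a)/(2*E) (m(E, a) = -3 + (a + E)/(E + E) = -3 + (E + a)/((2*E)) = -3 + (E + a)*(1/(2*E)) = -3 + (E + a)/(2*E))
J(V) = 54 (J(V) = 18*3 = 54)
J(8)*(119 + m(4, 12)) = 54*(119 + (½)*(12 - 5*4)/4) = 54*(119 + (½)*(¼)*(12 - 20)) = 54*(119 + (½)*(¼)*(-8)) = 54*(119 - 1) = 54*118 = 6372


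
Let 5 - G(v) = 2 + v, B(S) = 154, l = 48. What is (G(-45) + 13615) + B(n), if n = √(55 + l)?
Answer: 13817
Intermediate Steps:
n = √103 (n = √(55 + 48) = √103 ≈ 10.149)
G(v) = 3 - v (G(v) = 5 - (2 + v) = 5 + (-2 - v) = 3 - v)
(G(-45) + 13615) + B(n) = ((3 - 1*(-45)) + 13615) + 154 = ((3 + 45) + 13615) + 154 = (48 + 13615) + 154 = 13663 + 154 = 13817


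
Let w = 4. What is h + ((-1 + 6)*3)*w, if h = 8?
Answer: 68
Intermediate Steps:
h + ((-1 + 6)*3)*w = 8 + ((-1 + 6)*3)*4 = 8 + (5*3)*4 = 8 + 15*4 = 8 + 60 = 68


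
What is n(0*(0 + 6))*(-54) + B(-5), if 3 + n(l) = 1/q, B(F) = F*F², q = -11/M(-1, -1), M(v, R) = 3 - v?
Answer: 623/11 ≈ 56.636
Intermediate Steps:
q = -11/4 (q = -11/(3 - 1*(-1)) = -11/(3 + 1) = -11/4 ≈ -2.7500)
B(F) = F³
n(l) = -37/11 (n(l) = -3 + 1/(-11/4) = -3 - 4/11 = -37/11)
n(0*(0 + 6))*(-54) + B(-5) = -37/11*(-54) + (-5)³ = 1998/11 - 125 = 623/11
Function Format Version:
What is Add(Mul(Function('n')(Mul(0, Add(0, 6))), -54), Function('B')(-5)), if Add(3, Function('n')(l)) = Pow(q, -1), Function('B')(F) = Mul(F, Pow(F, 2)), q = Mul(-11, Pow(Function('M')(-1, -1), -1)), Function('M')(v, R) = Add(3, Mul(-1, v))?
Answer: Rational(623, 11) ≈ 56.636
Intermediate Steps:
q = Rational(-11, 4) (q = Mul(-11, Pow(Add(3, Mul(-1, -1)), -1)) = Mul(-11, Pow(Add(3, 1), -1)) = Mul(-11, Pow(4, -1)) = Mul(-11, Rational(1, 4)) = Rational(-11, 4) ≈ -2.7500)
Function('B')(F) = Pow(F, 3)
Function('n')(l) = Rational(-37, 11) (Function('n')(l) = Add(-3, Pow(Rational(-11, 4), -1)) = Add(-3, Rational(-4, 11)) = Rational(-37, 11))
Add(Mul(Function('n')(Mul(0, Add(0, 6))), -54), Function('B')(-5)) = Add(Mul(Rational(-37, 11), -54), Pow(-5, 3)) = Add(Rational(1998, 11), -125) = Rational(623, 11)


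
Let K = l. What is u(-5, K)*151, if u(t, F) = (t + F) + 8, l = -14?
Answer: -1661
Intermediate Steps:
K = -14
u(t, F) = 8 + F + t (u(t, F) = (F + t) + 8 = 8 + F + t)
u(-5, K)*151 = (8 - 14 - 5)*151 = -11*151 = -1661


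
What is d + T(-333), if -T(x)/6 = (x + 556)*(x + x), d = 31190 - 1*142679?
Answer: 779619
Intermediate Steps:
d = -111489 (d = 31190 - 142679 = -111489)
T(x) = -12*x*(556 + x) (T(x) = -6*(x + 556)*(x + x) = -6*(556 + x)*2*x = -12*x*(556 + x))
d + T(-333) = -111489 - 12*(-333)*(556 - 333) = -111489 - 12*(-333)*223 = -111489 + 891108 = 779619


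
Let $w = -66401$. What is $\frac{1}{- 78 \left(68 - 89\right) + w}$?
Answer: $- \frac{1}{64763} \approx -1.5441 \cdot 10^{-5}$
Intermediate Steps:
$\frac{1}{- 78 \left(68 - 89\right) + w} = \frac{1}{- 78 \left(68 - 89\right) - 66401} = \frac{1}{\left(-78\right) \left(-21\right) - 66401} = \frac{1}{1638 - 66401} = \frac{1}{-64763} = - \frac{1}{64763}$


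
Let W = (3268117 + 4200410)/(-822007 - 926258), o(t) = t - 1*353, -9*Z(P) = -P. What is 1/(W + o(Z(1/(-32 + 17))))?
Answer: -15734385/5621571199 ≈ -0.0027989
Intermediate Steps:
Z(P) = P/9 (Z(P) = -(-1)*P/9 = P/9)
o(t) = -353 + t (o(t) = t - 353 = -353 + t)
W = -2489509/582755 (W = 7468527/(-1748265) = 7468527*(-1/1748265) = -2489509/582755 ≈ -4.2720)
1/(W + o(Z(1/(-32 + 17)))) = 1/(-2489509/582755 + (-353 + 1/(9*(-32 + 17)))) = 1/(-2489509/582755 + (-353 + (⅑)/(-15))) = 1/(-2489509/582755 + (-353 + (⅑)*(-1/15))) = 1/(-2489509/582755 + (-353 - 1/135)) = 1/(-2489509/582755 - 47656/135) = 1/(-5621571199/15734385) = -15734385/5621571199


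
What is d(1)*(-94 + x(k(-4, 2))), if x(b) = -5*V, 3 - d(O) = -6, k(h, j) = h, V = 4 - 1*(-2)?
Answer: -1116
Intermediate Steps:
V = 6 (V = 4 + 2 = 6)
d(O) = 9 (d(O) = 3 - 1*(-6) = 3 + 6 = 9)
x(b) = -30 (x(b) = -5*6 = -30)
d(1)*(-94 + x(k(-4, 2))) = 9*(-94 - 30) = 9*(-124) = -1116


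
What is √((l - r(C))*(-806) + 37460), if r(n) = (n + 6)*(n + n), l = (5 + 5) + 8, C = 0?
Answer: 2*√5738 ≈ 151.50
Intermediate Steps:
l = 18 (l = 10 + 8 = 18)
r(n) = 2*n*(6 + n) (r(n) = (6 + n)*(2*n) = 2*n*(6 + n))
√((l - r(C))*(-806) + 37460) = √((18 - 2*0*(6 + 0))*(-806) + 37460) = √((18 - 2*0*6)*(-806) + 37460) = √((18 - 1*0)*(-806) + 37460) = √((18 + 0)*(-806) + 37460) = √(18*(-806) + 37460) = √(-14508 + 37460) = √22952 = 2*√5738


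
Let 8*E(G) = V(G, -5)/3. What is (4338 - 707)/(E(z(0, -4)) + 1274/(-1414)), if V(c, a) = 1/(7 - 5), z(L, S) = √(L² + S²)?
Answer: -17603088/4267 ≈ -4125.4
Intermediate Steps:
V(c, a) = ½ (V(c, a) = 1/2 = ½)
E(G) = 1/48 (E(G) = ((½)/3)/8 = ((½)*(⅓))/8 = (⅛)*(⅙) = 1/48)
(4338 - 707)/(E(z(0, -4)) + 1274/(-1414)) = (4338 - 707)/(1/48 + 1274/(-1414)) = 3631/(1/48 + 1274*(-1/1414)) = 3631/(1/48 - 91/101) = 3631/(-4267/4848) = 3631*(-4848/4267) = -17603088/4267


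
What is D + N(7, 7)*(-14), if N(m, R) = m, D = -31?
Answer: -129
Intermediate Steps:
D + N(7, 7)*(-14) = -31 + 7*(-14) = -31 - 98 = -129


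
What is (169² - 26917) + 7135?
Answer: 8779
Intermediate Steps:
(169² - 26917) + 7135 = (28561 - 26917) + 7135 = 1644 + 7135 = 8779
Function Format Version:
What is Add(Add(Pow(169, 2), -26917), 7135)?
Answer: 8779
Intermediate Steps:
Add(Add(Pow(169, 2), -26917), 7135) = Add(Add(28561, -26917), 7135) = Add(1644, 7135) = 8779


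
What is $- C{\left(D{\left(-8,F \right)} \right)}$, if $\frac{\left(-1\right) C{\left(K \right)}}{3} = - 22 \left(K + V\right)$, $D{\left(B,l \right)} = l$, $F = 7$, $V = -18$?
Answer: $726$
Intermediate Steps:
$C{\left(K \right)} = -1188 + 66 K$ ($C{\left(K \right)} = - 3 \left(- 22 \left(K - 18\right)\right) = - 3 \left(- 22 \left(-18 + K\right)\right) = - 3 \left(396 - 22 K\right) = -1188 + 66 K$)
$- C{\left(D{\left(-8,F \right)} \right)} = - (-1188 + 66 \cdot 7) = - (-1188 + 462) = \left(-1\right) \left(-726\right) = 726$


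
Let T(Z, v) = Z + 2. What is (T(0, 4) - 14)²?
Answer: 144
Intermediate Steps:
T(Z, v) = 2 + Z
(T(0, 4) - 14)² = ((2 + 0) - 14)² = (2 - 14)² = (-12)² = 144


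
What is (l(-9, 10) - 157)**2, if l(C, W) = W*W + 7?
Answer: 2500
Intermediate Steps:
l(C, W) = 7 + W**2 (l(C, W) = W**2 + 7 = 7 + W**2)
(l(-9, 10) - 157)**2 = ((7 + 10**2) - 157)**2 = ((7 + 100) - 157)**2 = (107 - 157)**2 = (-50)**2 = 2500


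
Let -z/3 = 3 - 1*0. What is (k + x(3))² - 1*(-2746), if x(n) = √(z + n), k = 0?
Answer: 2740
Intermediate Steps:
z = -9 (z = -3*(3 - 1*0) = -3*(3 + 0) = -3*3 = -9)
x(n) = √(-9 + n)
(k + x(3))² - 1*(-2746) = (0 + √(-9 + 3))² - 1*(-2746) = (0 + √(-6))² + 2746 = (0 + I*√6)² + 2746 = (I*√6)² + 2746 = -6 + 2746 = 2740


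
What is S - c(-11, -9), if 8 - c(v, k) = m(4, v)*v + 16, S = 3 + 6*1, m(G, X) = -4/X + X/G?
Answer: 173/4 ≈ 43.250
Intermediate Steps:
S = 9 (S = 3 + 6 = 9)
c(v, k) = -8 - v*(-4/v + v/4) (c(v, k) = 8 - ((-4/v + v/4)*v + 16) = 8 - (v*(-4/v + v/4) + 16) = 8 - (16 + v*(-4/v + v/4)) = 8 + (-16 - v*(-4/v + v/4)) = -8 - v*(-4/v + v/4))
S - c(-11, -9) = 9 - (-4 - 1/4*(-11)**2) = 9 - (-4 - 1/4*121) = 9 - (-4 - 121/4) = 9 - 1*(-137/4) = 9 + 137/4 = 173/4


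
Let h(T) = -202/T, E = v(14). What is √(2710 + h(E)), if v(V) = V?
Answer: √132083/7 ≈ 51.919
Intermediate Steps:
E = 14
√(2710 + h(E)) = √(2710 - 202/14) = √(2710 - 202*1/14) = √(2710 - 101/7) = √(18869/7) = √132083/7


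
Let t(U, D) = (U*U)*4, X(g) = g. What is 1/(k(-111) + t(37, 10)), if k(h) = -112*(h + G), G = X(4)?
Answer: 1/17460 ≈ 5.7274e-5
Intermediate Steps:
G = 4
k(h) = -448 - 112*h (k(h) = -112*(h + 4) = -112*(4 + h) = -448 - 112*h)
t(U, D) = 4*U² (t(U, D) = U²*4 = 4*U²)
1/(k(-111) + t(37, 10)) = 1/((-448 - 112*(-111)) + 4*37²) = 1/((-448 + 12432) + 4*1369) = 1/(11984 + 5476) = 1/17460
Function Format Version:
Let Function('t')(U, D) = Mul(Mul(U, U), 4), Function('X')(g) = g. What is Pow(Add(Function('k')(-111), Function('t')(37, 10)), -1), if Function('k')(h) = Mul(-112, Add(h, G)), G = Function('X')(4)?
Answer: Rational(1, 17460) ≈ 5.7274e-5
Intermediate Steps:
G = 4
Function('k')(h) = Add(-448, Mul(-112, h)) (Function('k')(h) = Mul(-112, Add(h, 4)) = Mul(-112, Add(4, h)) = Add(-448, Mul(-112, h)))
Function('t')(U, D) = Mul(4, Pow(U, 2)) (Function('t')(U, D) = Mul(Pow(U, 2), 4) = Mul(4, Pow(U, 2)))
Pow(Add(Function('k')(-111), Function('t')(37, 10)), -1) = Pow(Add(Add(-448, Mul(-112, -111)), Mul(4, Pow(37, 2))), -1) = Pow(Add(Add(-448, 12432), Mul(4, 1369)), -1) = Pow(Add(11984, 5476), -1) = Pow(17460, -1) = Rational(1, 17460)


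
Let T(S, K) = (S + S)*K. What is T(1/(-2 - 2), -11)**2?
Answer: 121/4 ≈ 30.250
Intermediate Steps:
T(S, K) = 2*K*S (T(S, K) = (2*S)*K = 2*K*S)
T(1/(-2 - 2), -11)**2 = (2*(-11)/(-2 - 2))**2 = (2*(-11)/(-4))**2 = (2*(-11)*(-1/4))**2 = (11/2)**2 = 121/4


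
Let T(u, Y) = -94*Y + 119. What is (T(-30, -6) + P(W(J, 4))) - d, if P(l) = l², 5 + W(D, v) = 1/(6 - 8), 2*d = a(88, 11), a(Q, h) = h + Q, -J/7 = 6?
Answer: 2655/4 ≈ 663.75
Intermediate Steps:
J = -42 (J = -7*6 = -42)
a(Q, h) = Q + h
d = 99/2 (d = (88 + 11)/2 = (½)*99 = 99/2 ≈ 49.500)
W(D, v) = -11/2 (W(D, v) = -5 + 1/(6 - 8) = -5 + 1/(-2) = -5 - ½ = -11/2)
T(u, Y) = 119 - 94*Y
(T(-30, -6) + P(W(J, 4))) - d = ((119 - 94*(-6)) + (-11/2)²) - 1*99/2 = ((119 + 564) + 121/4) - 99/2 = (683 + 121/4) - 99/2 = 2853/4 - 99/2 = 2655/4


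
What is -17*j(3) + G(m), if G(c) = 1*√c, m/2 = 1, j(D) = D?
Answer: -51 + √2 ≈ -49.586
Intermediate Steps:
m = 2 (m = 2*1 = 2)
G(c) = √c
-17*j(3) + G(m) = -17*3 + √2 = -51 + √2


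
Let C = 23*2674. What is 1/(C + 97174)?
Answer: 1/158676 ≈ 6.3022e-6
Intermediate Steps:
C = 61502
1/(C + 97174) = 1/(61502 + 97174) = 1/158676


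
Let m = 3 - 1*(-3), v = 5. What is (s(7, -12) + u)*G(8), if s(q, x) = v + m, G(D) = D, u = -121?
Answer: -880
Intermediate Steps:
m = 6 (m = 3 + 3 = 6)
s(q, x) = 11 (s(q, x) = 5 + 6 = 11)
(s(7, -12) + u)*G(8) = (11 - 121)*8 = -110*8 = -880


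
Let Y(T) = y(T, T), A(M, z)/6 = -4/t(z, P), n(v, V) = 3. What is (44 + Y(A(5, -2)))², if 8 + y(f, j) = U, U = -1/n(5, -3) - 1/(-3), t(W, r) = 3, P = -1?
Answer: 1296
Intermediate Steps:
A(M, z) = -8 (A(M, z) = 6*(-4/3) = -8)
U = 0 (U = -1/3 - 1/(-3) = -1*⅓ - 1*(-⅓) = -⅓ + ⅓ = 0)
y(f, j) = -8 (y(f, j) = -8 + 0 = -8)
Y(T) = -8
(44 + Y(A(5, -2)))² = (44 - 8)² = 36² = 1296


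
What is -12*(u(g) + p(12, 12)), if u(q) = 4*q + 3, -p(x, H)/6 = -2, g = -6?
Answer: 108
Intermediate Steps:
p(x, H) = 12 (p(x, H) = -6*(-2) = 12)
u(q) = 3 + 4*q
-12*(u(g) + p(12, 12)) = -12*((3 + 4*(-6)) + 12) = -12*((3 - 24) + 12) = -12*(-21 + 12) = -12*(-9) = 108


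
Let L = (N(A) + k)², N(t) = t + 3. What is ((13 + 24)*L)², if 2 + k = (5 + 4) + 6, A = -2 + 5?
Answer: 178409449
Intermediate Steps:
A = 3
N(t) = 3 + t
k = 13 (k = -2 + ((5 + 4) + 6) = -2 + (9 + 6) = -2 + 15 = 13)
L = 361 (L = ((3 + 3) + 13)² = (6 + 13)² = 19² = 361)
((13 + 24)*L)² = ((13 + 24)*361)² = (37*361)² = 13357² = 178409449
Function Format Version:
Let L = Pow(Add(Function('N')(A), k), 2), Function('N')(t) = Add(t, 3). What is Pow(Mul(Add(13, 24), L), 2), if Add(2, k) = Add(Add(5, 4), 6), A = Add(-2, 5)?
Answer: 178409449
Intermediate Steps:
A = 3
Function('N')(t) = Add(3, t)
k = 13 (k = Add(-2, Add(Add(5, 4), 6)) = Add(-2, Add(9, 6)) = Add(-2, 15) = 13)
L = 361 (L = Pow(Add(Add(3, 3), 13), 2) = Pow(Add(6, 13), 2) = Pow(19, 2) = 361)
Pow(Mul(Add(13, 24), L), 2) = Pow(Mul(Add(13, 24), 361), 2) = Pow(Mul(37, 361), 2) = Pow(13357, 2) = 178409449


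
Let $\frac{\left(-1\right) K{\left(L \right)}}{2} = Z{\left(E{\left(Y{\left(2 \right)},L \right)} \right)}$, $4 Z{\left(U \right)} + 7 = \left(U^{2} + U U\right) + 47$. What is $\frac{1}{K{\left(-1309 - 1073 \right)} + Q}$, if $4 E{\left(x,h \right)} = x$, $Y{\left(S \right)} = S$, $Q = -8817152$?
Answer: $- \frac{4}{35268689} \approx -1.1342 \cdot 10^{-7}$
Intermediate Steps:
$E{\left(x,h \right)} = \frac{x}{4}$
$Z{\left(U \right)} = 10 + \frac{U^{2}}{2}$ ($Z{\left(U \right)} = - \frac{7}{4} + \frac{\left(U^{2} + U U\right) + 47}{4} = - \frac{7}{4} + \frac{\left(U^{2} + U^{2}\right) + 47}{4} = - \frac{7}{4} + \frac{2 U^{2} + 47}{4} = - \frac{7}{4} + \frac{47 + 2 U^{2}}{4} = - \frac{7}{4} + \left(\frac{47}{4} + \frac{U^{2}}{2}\right) = 10 + \frac{U^{2}}{2}$)
$K{\left(L \right)} = - \frac{81}{4}$ ($K{\left(L \right)} = - 2 \left(10 + \frac{\left(\frac{1}{4} \cdot 2\right)^{2}}{2}\right) = - 2 \left(10 + \frac{1}{2 \cdot 4}\right) = - 2 \left(10 + \frac{1}{2} \cdot \frac{1}{4}\right) = - 2 \left(10 + \frac{1}{8}\right) = \left(-2\right) \frac{81}{8} = - \frac{81}{4}$)
$\frac{1}{K{\left(-1309 - 1073 \right)} + Q} = \frac{1}{- \frac{81}{4} - 8817152} = \frac{1}{- \frac{35268689}{4}} = - \frac{4}{35268689}$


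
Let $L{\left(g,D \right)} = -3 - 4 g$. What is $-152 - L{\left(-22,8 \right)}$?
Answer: $-237$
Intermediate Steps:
$-152 - L{\left(-22,8 \right)} = -152 - \left(-3 - -88\right) = -152 - \left(-3 + 88\right) = -152 - 85 = -237$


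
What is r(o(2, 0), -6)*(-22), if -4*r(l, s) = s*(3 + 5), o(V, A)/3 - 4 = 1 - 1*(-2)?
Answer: -264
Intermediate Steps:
o(V, A) = 21 (o(V, A) = 12 + 3*(1 - 1*(-2)) = 12 + 3*(1 + 2) = 12 + 3*3 = 12 + 9 = 21)
r(l, s) = -2*s (r(l, s) = -s*(3 + 5)/4 = -s*8/4 = -2*s)
r(o(2, 0), -6)*(-22) = -2*(-6)*(-22) = 12*(-22) = -264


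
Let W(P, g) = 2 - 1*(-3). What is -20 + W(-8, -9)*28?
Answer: 120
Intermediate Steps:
W(P, g) = 5 (W(P, g) = 2 + 3 = 5)
-20 + W(-8, -9)*28 = -20 + 5*28 = -20 + 140 = 120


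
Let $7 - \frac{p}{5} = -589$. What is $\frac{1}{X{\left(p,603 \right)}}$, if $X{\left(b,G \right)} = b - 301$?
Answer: $\frac{1}{2679} \approx 0.00037327$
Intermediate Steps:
$p = 2980$ ($p = 35 - -2945 = 35 + 2945 = 2980$)
$X{\left(b,G \right)} = -301 + b$
$\frac{1}{X{\left(p,603 \right)}} = \frac{1}{-301 + 2980} = \frac{1}{2679}$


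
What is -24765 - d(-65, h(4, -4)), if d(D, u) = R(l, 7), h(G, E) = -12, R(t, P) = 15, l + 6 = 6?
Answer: -24780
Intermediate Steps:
l = 0 (l = -6 + 6 = 0)
d(D, u) = 15
-24765 - d(-65, h(4, -4)) = -24765 - 1*15 = -24765 - 15 = -24780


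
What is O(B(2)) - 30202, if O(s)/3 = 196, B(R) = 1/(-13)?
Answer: -29614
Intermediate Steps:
B(R) = -1/13
O(s) = 588 (O(s) = 3*196 = 588)
O(B(2)) - 30202 = 588 - 30202 = -29614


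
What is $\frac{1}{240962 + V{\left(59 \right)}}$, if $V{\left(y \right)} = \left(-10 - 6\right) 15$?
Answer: $\frac{1}{240722} \approx 4.1542 \cdot 10^{-6}$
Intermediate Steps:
$V{\left(y \right)} = -240$ ($V{\left(y \right)} = \left(-16\right) 15 = -240$)
$\frac{1}{240962 + V{\left(59 \right)}} = \frac{1}{240962 - 240} = \frac{1}{240722}$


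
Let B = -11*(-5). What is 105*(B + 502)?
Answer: 58485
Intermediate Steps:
B = 55
105*(B + 502) = 105*(55 + 502) = 105*557 = 58485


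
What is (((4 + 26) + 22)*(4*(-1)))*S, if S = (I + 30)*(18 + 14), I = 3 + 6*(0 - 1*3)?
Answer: -99840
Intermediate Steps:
I = -15 (I = 3 + 6*(0 - 3) = 3 + 6*(-3) = 3 - 18 = -15)
S = 480 (S = (-15 + 30)*(18 + 14) = 15*32 = 480)
(((4 + 26) + 22)*(4*(-1)))*S = (((4 + 26) + 22)*(4*(-1)))*480 = ((30 + 22)*(-4))*480 = (52*(-4))*480 = -208*480 = -99840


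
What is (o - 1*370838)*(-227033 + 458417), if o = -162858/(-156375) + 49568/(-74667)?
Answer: -37106447130889423488/432446375 ≈ -8.5806e+10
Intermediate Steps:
o = 163293418/432446375 (o = -162858*(-1/156375) + 49568*(-1/74667) = 54286/52125 - 49568/74667 = 163293418/432446375 ≈ 0.37760)
(o - 1*370838)*(-227033 + 458417) = (163293418/432446375 - 1*370838)*(-227033 + 458417) = (163293418/432446375 - 370838)*231384 = -160367385518832/432446375*231384 = -37106447130889423488/432446375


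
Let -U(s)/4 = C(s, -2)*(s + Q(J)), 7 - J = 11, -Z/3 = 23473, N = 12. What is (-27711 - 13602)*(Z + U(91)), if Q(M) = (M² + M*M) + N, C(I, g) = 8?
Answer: 3087692307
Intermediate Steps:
Z = -70419 (Z = -3*23473 = -70419)
J = -4 (J = 7 - 1*11 = 7 - 11 = -4)
Q(M) = 12 + 2*M² (Q(M) = (M² + M*M) + 12 = (M² + M²) + 12 = 2*M² + 12 = 12 + 2*M²)
U(s) = -1408 - 32*s (U(s) = -32*(s + (12 + 2*(-4)²)) = -32*(s + (12 + 2*16)) = -32*(s + (12 + 32)) = -32*(s + 44) = -32*(44 + s) = -4*(352 + 8*s) = -1408 - 32*s)
(-27711 - 13602)*(Z + U(91)) = (-27711 - 13602)*(-70419 + (-1408 - 32*91)) = -41313*(-70419 + (-1408 - 2912)) = -41313*(-70419 - 4320) = -41313*(-74739) = 3087692307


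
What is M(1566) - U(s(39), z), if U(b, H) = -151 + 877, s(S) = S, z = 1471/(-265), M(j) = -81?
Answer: -807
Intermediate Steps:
z = -1471/265 (z = 1471*(-1/265) = -1471/265 ≈ -5.5509)
U(b, H) = 726
M(1566) - U(s(39), z) = -81 - 1*726 = -81 - 726 = -807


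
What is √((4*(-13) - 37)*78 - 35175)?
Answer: I*√42117 ≈ 205.22*I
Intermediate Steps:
√((4*(-13) - 37)*78 - 35175) = √((-52 - 37)*78 - 35175) = √(-89*78 - 35175) = √(-6942 - 35175) = √(-42117) = I*√42117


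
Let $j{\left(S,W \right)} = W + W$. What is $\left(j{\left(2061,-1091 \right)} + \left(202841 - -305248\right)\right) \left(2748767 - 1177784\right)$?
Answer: $794771296581$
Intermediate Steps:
$j{\left(S,W \right)} = 2 W$
$\left(j{\left(2061,-1091 \right)} + \left(202841 - -305248\right)\right) \left(2748767 - 1177784\right) = \left(2 \left(-1091\right) + \left(202841 - -305248\right)\right) \left(2748767 - 1177784\right) = \left(-2182 + \left(202841 + 305248\right)\right) 1570983 = \left(-2182 + 508089\right) 1570983 = 505907 \cdot 1570983 = 794771296581$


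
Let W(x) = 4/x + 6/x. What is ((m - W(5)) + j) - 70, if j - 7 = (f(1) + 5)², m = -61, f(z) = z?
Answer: -90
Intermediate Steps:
W(x) = 10/x
j = 43 (j = 7 + (1 + 5)² = 7 + 6² = 7 + 36 = 43)
((m - W(5)) + j) - 70 = ((-61 - 10/5) + 43) - 70 = ((-61 - 1*2) + 43) - 70 = ((-61 - 2) + 43) - 70 = (-63 + 43) - 70 = -20 - 70 = -90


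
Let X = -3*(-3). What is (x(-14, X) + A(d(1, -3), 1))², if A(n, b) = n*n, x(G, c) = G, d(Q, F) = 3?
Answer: 25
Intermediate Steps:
X = 9
A(n, b) = n²
(x(-14, X) + A(d(1, -3), 1))² = (-14 + 3²)² = (-14 + 9)² = (-5)² = 25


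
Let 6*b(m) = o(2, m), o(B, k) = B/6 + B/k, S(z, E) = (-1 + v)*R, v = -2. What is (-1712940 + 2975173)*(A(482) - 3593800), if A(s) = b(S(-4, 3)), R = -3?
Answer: -244955493280435/54 ≈ -4.5362e+12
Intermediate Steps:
S(z, E) = 9 (S(z, E) = (-1 - 2)*(-3) = -3*(-3) = 9)
o(B, k) = B/6 + B/k (o(B, k) = B*(1/6) + B/k = B/6 + B/k)
b(m) = 1/18 + 1/(3*m) (b(m) = ((1/6)*2 + 2/m)/6 = (1/3 + 2/m)/6 = 1/18 + 1/(3*m))
A(s) = 5/54 (A(s) = (1/18)*(6 + 9)/9 = (1/18)*(1/9)*15 = 5/54)
(-1712940 + 2975173)*(A(482) - 3593800) = (-1712940 + 2975173)*(5/54 - 3593800) = 1262233*(-194065195/54) = -244955493280435/54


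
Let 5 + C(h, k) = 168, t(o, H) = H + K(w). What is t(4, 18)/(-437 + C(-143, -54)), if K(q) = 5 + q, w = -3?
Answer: -10/137 ≈ -0.072993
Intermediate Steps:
t(o, H) = 2 + H (t(o, H) = H + (5 - 3) = H + 2 = 2 + H)
C(h, k) = 163 (C(h, k) = -5 + 168 = 163)
t(4, 18)/(-437 + C(-143, -54)) = (2 + 18)/(-437 + 163) = 20/(-274) = 20*(-1/274) = -10/137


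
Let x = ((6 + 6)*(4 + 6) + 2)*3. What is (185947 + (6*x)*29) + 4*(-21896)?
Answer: 162047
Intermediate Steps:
x = 366 (x = (12*10 + 2)*3 = (120 + 2)*3 = 122*3 = 366)
(185947 + (6*x)*29) + 4*(-21896) = (185947 + (6*366)*29) + 4*(-21896) = (185947 + 2196*29) - 87584 = (185947 + 63684) - 87584 = 249631 - 87584 = 162047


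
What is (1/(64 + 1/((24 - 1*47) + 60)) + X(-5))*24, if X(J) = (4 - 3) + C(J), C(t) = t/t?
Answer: 114600/2369 ≈ 48.375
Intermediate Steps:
C(t) = 1
X(J) = 2 (X(J) = (4 - 3) + 1 = 1 + 1 = 2)
(1/(64 + 1/((24 - 1*47) + 60)) + X(-5))*24 = (1/(64 + 1/((24 - 1*47) + 60)) + 2)*24 = (1/(64 + 1/((24 - 47) + 60)) + 2)*24 = (1/(64 + 1/(-23 + 60)) + 2)*24 = (1/(64 + 1/37) + 2)*24 = (1/(2369/37) + 2)*24 = (37/2369 + 2)*24 = (4775/2369)*24 = 114600/2369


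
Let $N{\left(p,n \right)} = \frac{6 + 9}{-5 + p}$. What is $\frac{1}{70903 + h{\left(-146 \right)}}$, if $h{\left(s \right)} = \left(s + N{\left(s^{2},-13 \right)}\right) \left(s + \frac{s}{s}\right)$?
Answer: $\frac{21311}{1962165528} \approx 1.0861 \cdot 10^{-5}$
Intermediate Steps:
$N{\left(p,n \right)} = \frac{15}{-5 + p}$
$h{\left(s \right)} = \left(1 + s\right) \left(s + \frac{15}{-5 + s^{2}}\right)$ ($h{\left(s \right)} = \left(s + \frac{15}{-5 + s^{2}}\right) \left(s + \frac{s}{s}\right) = \left(s + \frac{15}{-5 + s^{2}}\right) \left(s + 1\right) = \left(s + \frac{15}{-5 + s^{2}}\right) \left(1 + s\right) = \left(1 + s\right) \left(s + \frac{15}{-5 + s^{2}}\right)$)
$\frac{1}{70903 + h{\left(-146 \right)}} = \frac{1}{70903 + \frac{15 + 15 \left(-146\right) - 146 \left(1 - 146\right) \left(-5 + \left(-146\right)^{2}\right)}{-5 + \left(-146\right)^{2}}} = \frac{1}{70903 + \frac{15 - 2190 - - 21170 \left(-5 + 21316\right)}{-5 + 21316}} = \frac{1}{70903 + \frac{15 - 2190 - \left(-21170\right) 21311}{21311}} = \frac{1}{70903 + \frac{15 - 2190 + 451153870}{21311}} = \frac{1}{70903 + \frac{1}{21311} \cdot 451151695} = \frac{1}{70903 + \frac{451151695}{21311}} = \frac{1}{\frac{1962165528}{21311}} = \frac{21311}{1962165528}$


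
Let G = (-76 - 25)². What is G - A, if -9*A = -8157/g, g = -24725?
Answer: 756661894/74175 ≈ 10201.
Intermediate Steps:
A = -2719/74175 (A = -(-2719)/(3*(-24725)) = -(-2719)*(-1)/(3*24725) = -⅑*8157/24725 = -2719/74175 ≈ -0.036657)
G = 10201 (G = (-101)² = 10201)
G - A = 10201 - 1*(-2719/74175) = 10201 + 2719/74175 = 756661894/74175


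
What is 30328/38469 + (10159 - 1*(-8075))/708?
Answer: 120485995/4539342 ≈ 26.543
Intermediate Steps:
30328/38469 + (10159 - 1*(-8075))/708 = 30328*(1/38469) + (10159 + 8075)*(1/708) = 30328/38469 + 18234*(1/708) = 30328/38469 + 3039/118 = 120485995/4539342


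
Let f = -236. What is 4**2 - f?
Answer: 252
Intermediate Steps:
4**2 - f = 4**2 - 1*(-236) = 16 + 236 = 252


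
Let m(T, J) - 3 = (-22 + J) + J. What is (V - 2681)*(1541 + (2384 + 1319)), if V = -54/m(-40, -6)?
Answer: -435550908/31 ≈ -1.4050e+7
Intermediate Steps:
m(T, J) = -19 + 2*J (m(T, J) = 3 + ((-22 + J) + J) = 3 + (-22 + 2*J) = -19 + 2*J)
V = 54/31 (V = -54/(-19 + 2*(-6)) = -54/(-19 - 12) = -54/(-31) = -54*(-1/31) = 54/31 ≈ 1.7419)
(V - 2681)*(1541 + (2384 + 1319)) = (54/31 - 2681)*(1541 + (2384 + 1319)) = -83057*(1541 + 3703)/31 = -83057/31*5244 = -435550908/31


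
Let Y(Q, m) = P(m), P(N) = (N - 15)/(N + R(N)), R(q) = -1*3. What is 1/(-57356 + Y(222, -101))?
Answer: -26/1491227 ≈ -1.7435e-5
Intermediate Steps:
R(q) = -3
P(N) = (-15 + N)/(-3 + N) (P(N) = (N - 15)/(N - 3) = (-15 + N)/(-3 + N))
Y(Q, m) = (-15 + m)/(-3 + m)
1/(-57356 + Y(222, -101)) = 1/(-57356 + (-15 - 101)/(-3 - 101)) = 1/(-57356 - 116/(-104)) = 1/(-57356 - 1/104*(-116)) = 1/(-57356 + 29/26) = 1/(-1491227/26) = -26/1491227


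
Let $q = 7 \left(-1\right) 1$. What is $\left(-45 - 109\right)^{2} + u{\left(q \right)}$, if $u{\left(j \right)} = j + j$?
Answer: $23702$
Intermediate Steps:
$q = -7$ ($q = \left(-7\right) 1 = -7$)
$u{\left(j \right)} = 2 j$
$\left(-45 - 109\right)^{2} + u{\left(q \right)} = \left(-45 - 109\right)^{2} + 2 \left(-7\right) = \left(-154\right)^{2} - 14 = 23716 - 14 = 23702$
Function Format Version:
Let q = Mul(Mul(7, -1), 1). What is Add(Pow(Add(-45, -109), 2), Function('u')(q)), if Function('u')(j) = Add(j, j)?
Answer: 23702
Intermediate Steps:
q = -7 (q = Mul(-7, 1) = -7)
Function('u')(j) = Mul(2, j)
Add(Pow(Add(-45, -109), 2), Function('u')(q)) = Add(Pow(Add(-45, -109), 2), Mul(2, -7)) = Add(Pow(-154, 2), -14) = Add(23716, -14) = 23702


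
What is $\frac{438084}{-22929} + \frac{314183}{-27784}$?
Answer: $- \frac{6458542621}{212353112} \approx -30.414$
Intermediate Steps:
$\frac{438084}{-22929} + \frac{314183}{-27784} = 438084 \left(- \frac{1}{22929}\right) + 314183 \left(- \frac{1}{27784}\right) = - \frac{146028}{7643} - \frac{314183}{27784} = - \frac{6458542621}{212353112}$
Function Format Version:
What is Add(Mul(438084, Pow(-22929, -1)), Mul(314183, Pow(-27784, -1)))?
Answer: Rational(-6458542621, 212353112) ≈ -30.414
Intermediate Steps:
Add(Mul(438084, Pow(-22929, -1)), Mul(314183, Pow(-27784, -1))) = Add(Mul(438084, Rational(-1, 22929)), Mul(314183, Rational(-1, 27784))) = Add(Rational(-146028, 7643), Rational(-314183, 27784)) = Rational(-6458542621, 212353112)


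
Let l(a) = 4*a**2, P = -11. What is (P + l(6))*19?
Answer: 2527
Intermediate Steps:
(P + l(6))*19 = (-11 + 4*6**2)*19 = (-11 + 4*36)*19 = (-11 + 144)*19 = 133*19 = 2527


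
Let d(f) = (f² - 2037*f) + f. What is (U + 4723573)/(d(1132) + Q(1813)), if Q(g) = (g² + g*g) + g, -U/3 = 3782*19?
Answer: 4507999/5552423 ≈ 0.81190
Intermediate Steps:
U = -215574 (U = -11346*19 = -3*71858 = -215574)
d(f) = f² - 2036*f
Q(g) = g + 2*g² (Q(g) = (g² + g²) + g = 2*g² + g = g + 2*g²)
(U + 4723573)/(d(1132) + Q(1813)) = (-215574 + 4723573)/(1132*(-2036 + 1132) + 1813*(1 + 2*1813)) = 4507999/(1132*(-904) + 1813*(1 + 3626)) = 4507999/(-1023328 + 1813*3627) = 4507999/(-1023328 + 6575751) = 4507999/5552423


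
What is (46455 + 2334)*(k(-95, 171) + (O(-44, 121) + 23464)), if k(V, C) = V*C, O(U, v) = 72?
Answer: 355720599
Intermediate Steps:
k(V, C) = C*V
(46455 + 2334)*(k(-95, 171) + (O(-44, 121) + 23464)) = (46455 + 2334)*(171*(-95) + (72 + 23464)) = 48789*(-16245 + 23536) = 48789*7291 = 355720599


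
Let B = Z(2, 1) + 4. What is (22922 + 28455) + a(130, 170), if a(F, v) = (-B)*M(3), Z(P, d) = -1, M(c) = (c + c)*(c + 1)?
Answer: 51305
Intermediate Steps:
M(c) = 2*c*(1 + c) (M(c) = (2*c)*(1 + c) = 2*c*(1 + c))
B = 3 (B = -1 + 4 = 3)
a(F, v) = -72 (a(F, v) = (-1*3)*(2*3*(1 + 3)) = -6*3*4 = -3*24 = -72)
(22922 + 28455) + a(130, 170) = (22922 + 28455) - 72 = 51377 - 72 = 51305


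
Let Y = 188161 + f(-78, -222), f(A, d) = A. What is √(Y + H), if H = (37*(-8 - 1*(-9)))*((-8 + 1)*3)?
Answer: √187306 ≈ 432.79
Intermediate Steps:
Y = 188083 (Y = 188161 - 78 = 188083)
H = -777 (H = (37*(-8 + 9))*(-7*3) = (37*1)*(-21) = 37*(-21) = -777)
√(Y + H) = √(188083 - 777) = √187306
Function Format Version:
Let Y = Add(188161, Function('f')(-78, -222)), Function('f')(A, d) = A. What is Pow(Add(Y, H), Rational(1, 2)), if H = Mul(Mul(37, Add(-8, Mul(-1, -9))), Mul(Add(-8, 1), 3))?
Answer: Pow(187306, Rational(1, 2)) ≈ 432.79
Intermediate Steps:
Y = 188083 (Y = Add(188161, -78) = 188083)
H = -777 (H = Mul(Mul(37, Add(-8, 9)), Mul(-7, 3)) = Mul(Mul(37, 1), -21) = Mul(37, -21) = -777)
Pow(Add(Y, H), Rational(1, 2)) = Pow(Add(188083, -777), Rational(1, 2)) = Pow(187306, Rational(1, 2))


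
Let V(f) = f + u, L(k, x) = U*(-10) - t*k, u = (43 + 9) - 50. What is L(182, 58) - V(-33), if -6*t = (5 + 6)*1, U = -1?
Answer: 1124/3 ≈ 374.67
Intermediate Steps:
t = -11/6 (t = -(5 + 6)/6 = -11/6 ≈ -1.8333)
u = 2 (u = 52 - 50 = 2)
L(k, x) = 10 + 11*k/6 (L(k, x) = -1*(-10) - (-11)*k/6 = 10 + 11*k/6)
V(f) = 2 + f (V(f) = f + 2 = 2 + f)
L(182, 58) - V(-33) = (10 + (11/6)*182) - (2 - 33) = (10 + 1001/3) - 1*(-31) = 1031/3 + 31 = 1124/3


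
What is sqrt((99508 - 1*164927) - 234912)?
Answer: I*sqrt(300331) ≈ 548.02*I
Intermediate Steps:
sqrt((99508 - 1*164927) - 234912) = sqrt((99508 - 164927) - 234912) = sqrt(-65419 - 234912) = sqrt(-300331) = I*sqrt(300331)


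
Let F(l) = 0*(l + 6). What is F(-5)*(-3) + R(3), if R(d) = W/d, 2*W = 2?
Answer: 1/3 ≈ 0.33333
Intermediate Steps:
F(l) = 0 (F(l) = 0*(6 + l) = 0)
W = 1 (W = (1/2)*2 = 1)
R(d) = 1/d
F(-5)*(-3) + R(3) = 0*(-3) + 1/3 = 0 + 1/3 = 1/3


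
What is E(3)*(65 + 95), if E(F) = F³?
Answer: 4320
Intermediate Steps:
E(3)*(65 + 95) = 3³*(65 + 95) = 27*160 = 4320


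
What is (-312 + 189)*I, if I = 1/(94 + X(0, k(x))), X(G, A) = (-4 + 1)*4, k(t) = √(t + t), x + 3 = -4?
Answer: -3/2 ≈ -1.5000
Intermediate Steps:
x = -7 (x = -3 - 4 = -7)
k(t) = √2*√t (k(t) = √(2*t) = √2*√t)
X(G, A) = -12 (X(G, A) = -3*4 = -12)
I = 1/82 (I = 1/(94 - 12) = 1/82 ≈ 0.012195)
(-312 + 189)*I = (-312 + 189)*(1/82) = -123*1/82 = -3/2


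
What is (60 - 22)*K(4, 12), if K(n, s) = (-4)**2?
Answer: 608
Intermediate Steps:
K(n, s) = 16
(60 - 22)*K(4, 12) = (60 - 22)*16 = 38*16 = 608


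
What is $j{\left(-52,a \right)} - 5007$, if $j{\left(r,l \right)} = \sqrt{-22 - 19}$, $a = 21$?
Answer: $-5007 + i \sqrt{41} \approx -5007.0 + 6.4031 i$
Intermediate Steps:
$j{\left(r,l \right)} = i \sqrt{41}$ ($j{\left(r,l \right)} = \sqrt{-41} = i \sqrt{41}$)
$j{\left(-52,a \right)} - 5007 = i \sqrt{41} - 5007 = -5007 + i \sqrt{41}$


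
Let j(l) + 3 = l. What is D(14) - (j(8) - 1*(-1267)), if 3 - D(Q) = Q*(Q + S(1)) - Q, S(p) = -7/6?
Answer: -4304/3 ≈ -1434.7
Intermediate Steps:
j(l) = -3 + l
S(p) = -7/6 (S(p) = -7*1/6 = -7/6)
D(Q) = 3 + Q - Q*(-7/6 + Q) (D(Q) = 3 - (Q*(Q - 7/6) - Q) = 3 - (Q*(-7/6 + Q) - Q) = 3 - (-Q + Q*(-7/6 + Q)) = 3 + (Q - Q*(-7/6 + Q)) = 3 + Q - Q*(-7/6 + Q))
D(14) - (j(8) - 1*(-1267)) = (3 - 1*14**2 + (13/6)*14) - ((-3 + 8) - 1*(-1267)) = (3 - 1*196 + 91/3) - (5 + 1267) = (3 - 196 + 91/3) - 1*1272 = -488/3 - 1272 = -4304/3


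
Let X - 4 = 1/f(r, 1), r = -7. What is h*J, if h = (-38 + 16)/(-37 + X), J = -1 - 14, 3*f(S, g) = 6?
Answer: -132/13 ≈ -10.154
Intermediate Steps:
f(S, g) = 2 (f(S, g) = (1/3)*6 = 2)
X = 9/2 (X = 4 + 1/2 = 9/2 ≈ 4.5000)
J = -15
h = 44/65 (h = (-38 + 16)/(-37 + 9/2) = -22/(-65/2) = -22*(-2/65) = 44/65 ≈ 0.67692)
h*J = (44/65)*(-15) = -132/13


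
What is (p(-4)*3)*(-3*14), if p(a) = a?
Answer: 504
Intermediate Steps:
(p(-4)*3)*(-3*14) = (-4*3)*(-3*14) = -12*(-42) = 504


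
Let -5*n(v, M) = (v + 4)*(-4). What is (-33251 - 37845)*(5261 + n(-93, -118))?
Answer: -1844870104/5 ≈ -3.6897e+8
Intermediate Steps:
n(v, M) = 16/5 + 4*v/5 (n(v, M) = -(v + 4)*(-4)/5 = -(4 + v)*(-4)/5 = -(-16 - 4*v)/5 = 16/5 + 4*v/5)
(-33251 - 37845)*(5261 + n(-93, -118)) = (-33251 - 37845)*(5261 + (16/5 + (4/5)*(-93))) = -71096*(5261 + (16/5 - 372/5)) = -71096*(5261 - 356/5) = -71096*25949/5 = -1844870104/5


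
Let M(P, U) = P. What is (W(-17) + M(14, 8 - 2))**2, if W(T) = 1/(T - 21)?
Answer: 281961/1444 ≈ 195.26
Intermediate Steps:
W(T) = 1/(-21 + T)
(W(-17) + M(14, 8 - 2))**2 = (1/(-21 - 17) + 14)**2 = (1/(-38) + 14)**2 = (-1/38 + 14)**2 = (531/38)**2 = 281961/1444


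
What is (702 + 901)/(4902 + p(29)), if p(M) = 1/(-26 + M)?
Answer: 687/2101 ≈ 0.32699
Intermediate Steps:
(702 + 901)/(4902 + p(29)) = (702 + 901)/(4902 + 1/(-26 + 29)) = 1603/(4902 + 1/3) = 1603/(4902 + ⅓) = 1603/(14707/3) = 1603*(3/14707) = 687/2101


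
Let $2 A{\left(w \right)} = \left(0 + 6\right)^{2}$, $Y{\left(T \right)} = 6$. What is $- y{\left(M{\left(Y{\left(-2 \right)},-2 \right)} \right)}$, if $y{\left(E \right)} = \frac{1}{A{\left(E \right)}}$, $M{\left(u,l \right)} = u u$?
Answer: $- \frac{1}{18} \approx -0.055556$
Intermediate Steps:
$M{\left(u,l \right)} = u^{2}$
$A{\left(w \right)} = 18$ ($A{\left(w \right)} = \frac{\left(0 + 6\right)^{2}}{2} = \frac{6^{2}}{2} = \frac{1}{2} \cdot 36 = 18$)
$y{\left(E \right)} = \frac{1}{18}$
$- y{\left(M{\left(Y{\left(-2 \right)},-2 \right)} \right)} = \left(-1\right) \frac{1}{18} = - \frac{1}{18}$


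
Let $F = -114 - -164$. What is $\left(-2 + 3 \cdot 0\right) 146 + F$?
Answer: $-242$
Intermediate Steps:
$F = 50$ ($F = -114 + 164 = 50$)
$\left(-2 + 3 \cdot 0\right) 146 + F = \left(-2 + 3 \cdot 0\right) 146 + 50 = \left(-2 + 0\right) 146 + 50 = \left(-2\right) 146 + 50 = -292 + 50 = -242$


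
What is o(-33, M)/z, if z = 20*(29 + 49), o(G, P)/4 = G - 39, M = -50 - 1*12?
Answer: -12/65 ≈ -0.18462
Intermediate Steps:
M = -62 (M = -50 - 12 = -62)
o(G, P) = -156 + 4*G (o(G, P) = 4*(G - 39) = 4*(-39 + G) = -156 + 4*G)
z = 1560 (z = 20*78 = 1560)
o(-33, M)/z = (-156 + 4*(-33))/1560 = (-156 - 132)*(1/1560) = -288*1/1560 = -12/65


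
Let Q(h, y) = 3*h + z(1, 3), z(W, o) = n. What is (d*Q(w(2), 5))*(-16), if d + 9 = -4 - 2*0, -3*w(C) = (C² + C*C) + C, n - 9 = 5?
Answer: 832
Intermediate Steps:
n = 14 (n = 9 + 5 = 14)
z(W, o) = 14
w(C) = -2*C²/3 - C/3 (w(C) = -((C² + C*C) + C)/3 = -((C² + C²) + C)/3 = -(2*C² + C)/3 = -(C + 2*C²)/3 = -2*C²/3 - C/3)
Q(h, y) = 14 + 3*h (Q(h, y) = 3*h + 14 = 14 + 3*h)
d = -13 (d = -9 + (-4 - 2*0) = -9 + (-4 + 0) = -9 - 4 = -13)
(d*Q(w(2), 5))*(-16) = -13*(14 + 3*(-⅓*2*(1 + 2*2)))*(-16) = -13*(14 + 3*(-⅓*2*(1 + 4)))*(-16) = -13*(14 + 3*(-⅓*2*5))*(-16) = -13*(14 + 3*(-10/3))*(-16) = -13*(14 - 10)*(-16) = -13*4*(-16) = -52*(-16) = 832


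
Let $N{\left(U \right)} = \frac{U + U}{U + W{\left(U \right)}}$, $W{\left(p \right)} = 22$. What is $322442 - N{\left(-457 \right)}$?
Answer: $\frac{140261356}{435} \approx 3.2244 \cdot 10^{5}$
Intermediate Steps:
$N{\left(U \right)} = \frac{2 U}{22 + U}$ ($N{\left(U \right)} = \frac{U + U}{U + 22} = \frac{2 U}{22 + U}$)
$322442 - N{\left(-457 \right)} = 322442 - 2 \left(-457\right) \frac{1}{22 - 457} = 322442 - 2 \left(-457\right) \frac{1}{-435} = 322442 - 2 \left(-457\right) \left(- \frac{1}{435}\right) = 322442 - \frac{914}{435} = \frac{140261356}{435}$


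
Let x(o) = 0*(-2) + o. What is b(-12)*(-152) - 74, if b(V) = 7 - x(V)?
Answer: -2962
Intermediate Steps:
x(o) = o (x(o) = 0 + o = o)
b(V) = 7 - V
b(-12)*(-152) - 74 = (7 - 1*(-12))*(-152) - 74 = (7 + 12)*(-152) - 74 = 19*(-152) - 74 = -2888 - 74 = -2962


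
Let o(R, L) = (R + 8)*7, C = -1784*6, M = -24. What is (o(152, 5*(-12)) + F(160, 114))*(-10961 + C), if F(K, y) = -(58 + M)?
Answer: -23528190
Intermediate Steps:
C = -10704
o(R, L) = 56 + 7*R (o(R, L) = (8 + R)*7 = 56 + 7*R)
F(K, y) = -34 (F(K, y) = -(58 - 24) = -1*34 = -34)
(o(152, 5*(-12)) + F(160, 114))*(-10961 + C) = ((56 + 7*152) - 34)*(-10961 - 10704) = ((56 + 1064) - 34)*(-21665) = (1120 - 34)*(-21665) = 1086*(-21665) = -23528190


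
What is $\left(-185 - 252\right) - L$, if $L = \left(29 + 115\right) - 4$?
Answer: $-577$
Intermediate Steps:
$L = 140$ ($L = 144 - 4 = 140$)
$\left(-185 - 252\right) - L = \left(-185 - 252\right) - 140 = -437 - 140 = -577$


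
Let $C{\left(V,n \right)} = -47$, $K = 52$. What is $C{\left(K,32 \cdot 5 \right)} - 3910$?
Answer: $-3957$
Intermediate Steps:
$C{\left(K,32 \cdot 5 \right)} - 3910 = -47 - 3910 = -3957$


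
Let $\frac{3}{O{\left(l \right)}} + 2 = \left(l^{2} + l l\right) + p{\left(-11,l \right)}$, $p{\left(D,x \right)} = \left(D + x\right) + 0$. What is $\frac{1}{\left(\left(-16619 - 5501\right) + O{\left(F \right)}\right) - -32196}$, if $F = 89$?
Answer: $\frac{5306}{53463257} \approx 9.9246 \cdot 10^{-5}$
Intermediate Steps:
$p{\left(D,x \right)} = D + x$
$O{\left(l \right)} = \frac{3}{-13 + l + 2 l^{2}}$ ($O{\left(l \right)} = \frac{3}{-2 + \left(\left(l^{2} + l l\right) + \left(-11 + l\right)\right)} = \frac{3}{-2 + \left(\left(l^{2} + l^{2}\right) + \left(-11 + l\right)\right)} = \frac{3}{-2 + \left(2 l^{2} + \left(-11 + l\right)\right)} = \frac{3}{-2 + \left(-11 + l + 2 l^{2}\right)} = \frac{3}{-13 + l + 2 l^{2}}$)
$\frac{1}{\left(\left(-16619 - 5501\right) + O{\left(F \right)}\right) - -32196} = \frac{1}{\left(\left(-16619 - 5501\right) + \frac{3}{-13 + 89 + 2 \cdot 89^{2}}\right) - -32196} = \frac{1}{\left(-22120 + \frac{3}{-13 + 89 + 2 \cdot 7921}\right) + 32196} = \frac{1}{\left(-22120 + \frac{3}{-13 + 89 + 15842}\right) + 32196} = \frac{1}{\left(-22120 + \frac{3}{15918}\right) + 32196} = \frac{1}{\left(-22120 + 3 \cdot \frac{1}{15918}\right) + 32196} = \frac{1}{\left(-22120 + \frac{1}{5306}\right) + 32196} = \frac{1}{- \frac{117368719}{5306} + 32196} = \frac{1}{\frac{53463257}{5306}} = \frac{5306}{53463257}$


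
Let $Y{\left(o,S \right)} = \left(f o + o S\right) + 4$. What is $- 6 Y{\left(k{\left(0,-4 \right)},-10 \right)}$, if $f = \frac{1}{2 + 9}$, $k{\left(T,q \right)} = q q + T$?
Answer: $\frac{10200}{11} \approx 927.27$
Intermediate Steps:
$k{\left(T,q \right)} = T + q^{2}$ ($k{\left(T,q \right)} = q^{2} + T = T + q^{2}$)
$f = \frac{1}{11} \approx 0.090909$
$Y{\left(o,S \right)} = 4 + \frac{o}{11} + S o$ ($Y{\left(o,S \right)} = \left(\frac{o}{11} + o S\right) + 4 = \left(\frac{o}{11} + S o\right) + 4 = 4 + \frac{o}{11} + S o$)
$- 6 Y{\left(k{\left(0,-4 \right)},-10 \right)} = - 6 \left(4 + \frac{0 + \left(-4\right)^{2}}{11} - 10 \left(0 + \left(-4\right)^{2}\right)\right) = - 6 \left(4 + \frac{0 + 16}{11} - 10 \left(0 + 16\right)\right) = - 6 \left(4 + \frac{1}{11} \cdot 16 - 160\right) = - 6 \left(4 + \frac{16}{11} - 160\right) = \left(-6\right) \left(- \frac{1700}{11}\right) = \frac{10200}{11}$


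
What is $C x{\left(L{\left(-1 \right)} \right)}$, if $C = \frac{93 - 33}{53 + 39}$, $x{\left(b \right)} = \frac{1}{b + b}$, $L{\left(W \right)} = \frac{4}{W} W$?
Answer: $\frac{15}{184} \approx 0.081522$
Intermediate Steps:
$L{\left(W \right)} = 4$
$x{\left(b \right)} = \frac{1}{2 b}$
$C = \frac{15}{23}$ ($C = \frac{60}{92} = 60 \cdot \frac{1}{92} = \frac{15}{23} \approx 0.65217$)
$C x{\left(L{\left(-1 \right)} \right)} = \frac{15 \frac{1}{2 \cdot 4}}{23} = \frac{15 \cdot \frac{1}{2} \cdot \frac{1}{4}}{23} = \frac{15}{23} \cdot \frac{1}{8} = \frac{15}{184}$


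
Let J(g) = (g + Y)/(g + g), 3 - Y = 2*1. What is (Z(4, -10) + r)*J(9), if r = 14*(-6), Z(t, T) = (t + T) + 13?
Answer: -385/9 ≈ -42.778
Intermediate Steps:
Y = 1 (Y = 3 - 2 = 1)
Z(t, T) = 13 + T + t (Z(t, T) = (T + t) + 13 = 13 + T + t)
r = -84
J(g) = (1 + g)/(2*g) (J(g) = (g + 1)/(g + g) = (1 + g)/((2*g)) = (1 + g)*(1/(2*g)) = (1 + g)/(2*g))
(Z(4, -10) + r)*J(9) = ((13 - 10 + 4) - 84)*((½)*(1 + 9)/9) = (7 - 84)*((½)*(⅑)*10) = -77*5/9 = -385/9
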